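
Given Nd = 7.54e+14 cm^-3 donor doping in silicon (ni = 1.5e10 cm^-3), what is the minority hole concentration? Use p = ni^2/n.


Step 1: Since Nd >> ni, n ≈ Nd = 7.54e+14 cm^-3
Step 2: p = ni^2 / n = (1.5e10)^2 / 7.54e+14
Step 3: p = 2.25e20 / 7.54e+14 = 2.98e+05 cm^-3

2.98e+05


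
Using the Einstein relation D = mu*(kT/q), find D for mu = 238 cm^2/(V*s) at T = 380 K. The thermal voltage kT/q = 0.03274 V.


Step 1: D = mu * (kT/q)
Step 2: D = 238 * 0.03274
Step 3: D = 7.79 cm^2/s

7.79


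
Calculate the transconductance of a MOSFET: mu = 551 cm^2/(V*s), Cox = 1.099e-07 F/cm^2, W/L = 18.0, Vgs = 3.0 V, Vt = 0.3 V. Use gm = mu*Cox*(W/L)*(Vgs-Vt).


Step 1: Vov = Vgs - Vt = 3.0 - 0.3 = 2.7 V
Step 2: gm = mu * Cox * (W/L) * Vov
Step 3: gm = 551 * 1.099e-07 * 18.0 * 2.7 = 2.94e-03 S

2.94e-03


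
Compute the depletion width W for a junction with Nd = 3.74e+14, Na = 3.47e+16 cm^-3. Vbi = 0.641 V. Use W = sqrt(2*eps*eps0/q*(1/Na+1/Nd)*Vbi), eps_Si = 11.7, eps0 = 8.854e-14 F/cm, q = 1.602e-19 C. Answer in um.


Step 1: 1/Na + 1/Nd = 1/3.47e+16 + 1/3.74e+14 = 2.70262e-15
Step 2: 2*eps*eps0/q = 2*11.7*8.854e-14/1.602e-19 = 1.293281e+07
Step 3: W^2 = 1.293281e+07 * 2.70262e-15 * 0.641 = 2.24045e-08
Step 4: W = sqrt(2.24045e-08) = 1.497e-04 cm = 1.497 um

1.497


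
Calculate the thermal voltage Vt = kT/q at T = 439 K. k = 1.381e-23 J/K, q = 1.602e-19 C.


Step 1: kT = 1.381e-23 * 439 = 6.06259e-21 J
Step 2: Vt = kT/q = 6.06259e-21 / 1.602e-19
Step 3: Vt = 0.03784 V

0.03784


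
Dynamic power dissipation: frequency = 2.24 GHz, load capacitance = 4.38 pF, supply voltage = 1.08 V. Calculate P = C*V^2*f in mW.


Step 1: V^2 = 1.08^2 = 1.1664 V^2
Step 2: P = C*V^2*f = 4.38e-12 F * 1.1664 * 2.24e9 Hz
Step 3: P = 1.144378368e-02 W
Step 4: P = 11.444 mW

11.444


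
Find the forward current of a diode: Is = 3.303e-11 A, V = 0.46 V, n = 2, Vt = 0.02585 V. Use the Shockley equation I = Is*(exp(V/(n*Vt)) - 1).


Step 1: V/(n*Vt) = 0.46/(2*0.02585) = 8.8975
Step 2: exp(8.8975) = 7.3137e+03
Step 3: I = 3.303e-11 * (7.3137e+03 - 1) = 2.42e-07 A

2.42e-07


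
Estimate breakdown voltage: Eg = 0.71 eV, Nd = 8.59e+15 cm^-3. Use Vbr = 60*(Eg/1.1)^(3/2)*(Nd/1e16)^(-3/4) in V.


Step 1: Eg/1.1 = 0.71/1.1 = 0.645455
Step 2: (Eg/1.1)^1.5 = 0.645455^1.5 = 0.518560
Step 3: (Nd/1e16)^(-0.75) = (0.859)^(-0.75) = 1.120741
Step 4: Vbr = 60 * 0.518560 * 1.120741 = 34.9 V

34.9


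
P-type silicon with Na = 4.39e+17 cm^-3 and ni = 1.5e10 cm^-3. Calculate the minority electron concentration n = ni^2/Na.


Step 1: Majority hole concentration p ≈ Na = 4.39e+17 cm^-3
Step 2: n = ni^2 / Na = (1.5e10)^2 / 4.39e+17
Step 3: n = 5.13e+02 cm^-3

5.13e+02


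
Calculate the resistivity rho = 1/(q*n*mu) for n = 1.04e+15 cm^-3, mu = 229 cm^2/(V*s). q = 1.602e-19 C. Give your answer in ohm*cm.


Step 1: sigma = q * n * mu = 1.602e-19 * 1.04e+15 * 229 = 3.81532e-02 S/cm
Step 2: rho = 1 / sigma = 1 / 3.81532e-02 = 26.21 ohm*cm

26.21


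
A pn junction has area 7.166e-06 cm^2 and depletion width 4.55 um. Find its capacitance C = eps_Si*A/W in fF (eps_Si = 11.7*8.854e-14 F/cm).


Step 1: eps_Si = 11.7 * 8.854e-14 = 1.035918e-12 F/cm
Step 2: W in cm = 4.55 * 1e-4 = 4.55e-04 cm
Step 3: C = 1.035918e-12 * 7.166e-06 / 4.55e-04 = 1.631514e-14 F
Step 4: C = 16.32 fF

16.32


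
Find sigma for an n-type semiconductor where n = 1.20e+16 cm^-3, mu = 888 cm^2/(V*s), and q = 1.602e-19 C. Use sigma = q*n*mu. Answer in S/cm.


Step 1: sigma = q * n * mu
Step 2: sigma = 1.602e-19 * 1.20e+16 * 888
Step 3: sigma = 1.707e+00 S/cm

1.707e+00


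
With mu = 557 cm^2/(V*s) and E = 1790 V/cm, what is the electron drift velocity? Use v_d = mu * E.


Step 1: v_d = mu * E
Step 2: v_d = 557 * 1790 = 997030
Step 3: v_d = 9.97e+05 cm/s

9.97e+05


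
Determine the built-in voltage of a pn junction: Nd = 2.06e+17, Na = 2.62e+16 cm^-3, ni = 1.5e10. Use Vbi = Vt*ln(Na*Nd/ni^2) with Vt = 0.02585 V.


Step 1: Compute Na*Nd/ni^2 = 2.62e+16 * 2.06e+17 / (1.5e10)^2 = 2.3988e+13
Step 2: ln(2.3988e+13) = 30.8086
Step 3: Vbi = 0.02585 * 30.8086 = 0.796 V

0.796


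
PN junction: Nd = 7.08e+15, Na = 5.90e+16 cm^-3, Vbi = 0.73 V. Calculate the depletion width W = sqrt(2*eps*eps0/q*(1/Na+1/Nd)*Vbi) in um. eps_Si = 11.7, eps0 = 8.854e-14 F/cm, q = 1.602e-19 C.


Step 1: 1/Na + 1/Nd = 1/5.90e+16 + 1/7.08e+15 = 1.58192e-16
Step 2: 2*eps*eps0/q = 2*11.7*8.854e-14/1.602e-19 = 1.293281e+07
Step 3: W^2 = 1.293281e+07 * 1.58192e-16 * 0.73 = 1.49348e-09
Step 4: W = sqrt(1.49348e-09) = 3.865e-05 cm = 0.3865 um

0.3865


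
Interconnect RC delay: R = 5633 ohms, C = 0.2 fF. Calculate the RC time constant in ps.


Step 1: tau = R * C
Step 2: tau = 5633 * 0.2 fF = 5633 * 2.0e-16 F
Step 3: tau = 1.1266e-12 s = 1.1266 ps

1.1266


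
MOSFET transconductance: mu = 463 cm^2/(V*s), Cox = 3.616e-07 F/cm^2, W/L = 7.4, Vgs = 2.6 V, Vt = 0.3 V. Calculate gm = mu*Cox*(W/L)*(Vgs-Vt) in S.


Step 1: Vov = Vgs - Vt = 2.6 - 0.3 = 2.3 V
Step 2: gm = mu * Cox * (W/L) * Vov
Step 3: gm = 463 * 3.616e-07 * 7.4 * 2.3 = 2.85e-03 S

2.85e-03


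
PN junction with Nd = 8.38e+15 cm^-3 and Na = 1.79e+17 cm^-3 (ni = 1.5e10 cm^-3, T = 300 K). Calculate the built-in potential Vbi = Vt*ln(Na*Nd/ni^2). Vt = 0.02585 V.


Step 1: Compute Na*Nd/ni^2 = 1.79e+17 * 8.38e+15 / (1.5e10)^2 = 6.6668e+12
Step 2: ln(6.6668e+12) = 29.5282
Step 3: Vbi = 0.02585 * 29.5282 = 0.763 V

0.763


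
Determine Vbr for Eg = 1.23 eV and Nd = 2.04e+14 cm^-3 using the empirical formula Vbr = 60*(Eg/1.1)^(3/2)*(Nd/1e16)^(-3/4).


Step 1: Eg/1.1 = 1.23/1.1 = 1.118182
Step 2: (Eg/1.1)^1.5 = 1.118182^1.5 = 1.182412
Step 3: (Nd/1e16)^(-0.75) = (0.0204)^(-0.75) = 18.525817
Step 4: Vbr = 60 * 1.182412 * 18.525817 = 1314.3 V

1314.3


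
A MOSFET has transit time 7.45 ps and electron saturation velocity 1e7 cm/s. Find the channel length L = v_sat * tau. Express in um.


Step 1: tau in seconds = 7.45 ps * 1e-12 = 7.4500e-12 s
Step 2: L = v_sat * tau = 1e7 * 7.4500e-12 = 7.4500e-05 cm
Step 3: L in um = 7.4500e-05 * 1e4 = 0.745 um

0.745


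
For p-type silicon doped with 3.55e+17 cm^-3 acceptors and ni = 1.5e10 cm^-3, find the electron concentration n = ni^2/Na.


Step 1: Majority hole concentration p ≈ Na = 3.55e+17 cm^-3
Step 2: n = ni^2 / Na = (1.5e10)^2 / 3.55e+17
Step 3: n = 6.34e+02 cm^-3

6.34e+02


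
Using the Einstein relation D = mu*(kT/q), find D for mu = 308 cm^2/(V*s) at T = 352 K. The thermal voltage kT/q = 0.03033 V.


Step 1: D = mu * (kT/q)
Step 2: D = 308 * 0.03033
Step 3: D = 9.34 cm^2/s

9.34


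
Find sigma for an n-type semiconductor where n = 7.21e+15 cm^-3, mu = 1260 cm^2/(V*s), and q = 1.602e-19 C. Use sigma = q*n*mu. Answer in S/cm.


Step 1: sigma = q * n * mu
Step 2: sigma = 1.602e-19 * 7.21e+15 * 1260
Step 3: sigma = 1.455e+00 S/cm

1.455e+00


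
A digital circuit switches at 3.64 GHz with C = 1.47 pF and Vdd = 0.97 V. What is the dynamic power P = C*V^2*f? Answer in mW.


Step 1: V^2 = 0.97^2 = 0.9409 V^2
Step 2: P = C*V^2*f = 1.47e-12 F * 0.9409 * 3.64e9 Hz
Step 3: P = 5.03456772e-03 W
Step 4: P = 5.035 mW

5.035


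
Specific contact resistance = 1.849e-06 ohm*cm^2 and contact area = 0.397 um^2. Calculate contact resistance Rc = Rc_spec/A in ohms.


Step 1: Convert area to cm^2: 0.397 um^2 = 3.9700e-09 cm^2
Step 2: Rc = Rc_spec / A = 1.849e-06 / 3.9700e-09
Step 3: Rc = 4.66e+02 ohms

4.66e+02


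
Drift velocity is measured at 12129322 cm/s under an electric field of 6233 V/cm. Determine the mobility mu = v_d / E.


Step 1: mu = v_d / E
Step 2: mu = 12129322 / 6233
Step 3: mu = 1945.98 cm^2/(V*s)

1945.98


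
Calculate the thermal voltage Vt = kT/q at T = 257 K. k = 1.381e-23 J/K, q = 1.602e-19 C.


Step 1: kT = 1.381e-23 * 257 = 3.54917e-21 J
Step 2: Vt = kT/q = 3.54917e-21 / 1.602e-19
Step 3: Vt = 0.02215 V

0.02215


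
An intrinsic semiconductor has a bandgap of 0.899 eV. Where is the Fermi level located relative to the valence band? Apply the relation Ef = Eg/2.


Step 1: For an intrinsic semiconductor, the Fermi level sits at midgap.
Step 2: Ef = Eg / 2 = 0.899 / 2 = 0.4495 eV

0.4495


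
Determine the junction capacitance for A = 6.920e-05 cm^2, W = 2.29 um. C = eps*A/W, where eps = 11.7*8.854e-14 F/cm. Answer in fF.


Step 1: eps_Si = 11.7 * 8.854e-14 = 1.035918e-12 F/cm
Step 2: W in cm = 2.29 * 1e-4 = 2.29e-04 cm
Step 3: C = 1.035918e-12 * 6.920e-05 / 2.29e-04 = 3.130372e-13 F
Step 4: C = 313.04 fF

313.04


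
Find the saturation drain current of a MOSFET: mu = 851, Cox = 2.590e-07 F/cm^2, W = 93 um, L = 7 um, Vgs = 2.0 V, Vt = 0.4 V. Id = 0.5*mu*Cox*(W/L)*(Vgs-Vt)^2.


Step 1: Overdrive voltage Vov = Vgs - Vt = 2.0 - 0.4 = 1.6 V
Step 2: W/L = 93/7 = 13.2857
Step 3: Id = 0.5 * 851 * 2.590e-07 * 13.2857 * 1.6^2
Step 4: Id = 3.75e-03 A

3.75e-03


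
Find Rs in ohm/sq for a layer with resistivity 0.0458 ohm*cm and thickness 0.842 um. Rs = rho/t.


Step 1: Convert thickness to cm: t = 0.842 um = 8.4200e-05 cm
Step 2: Rs = rho / t = 0.0458 / 8.4200e-05
Step 3: Rs = 543.9 ohm/sq

543.9


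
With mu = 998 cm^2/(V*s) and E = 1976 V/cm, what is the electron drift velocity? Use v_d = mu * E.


Step 1: v_d = mu * E
Step 2: v_d = 998 * 1976 = 1972048
Step 3: v_d = 1.97e+06 cm/s

1.97e+06


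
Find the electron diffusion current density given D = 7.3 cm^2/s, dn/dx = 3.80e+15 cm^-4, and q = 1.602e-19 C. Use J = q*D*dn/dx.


Step 1: J = q * D * (dn/dx)
Step 2: J = 1.602e-19 * 7.3 * 3.80e+15
Step 3: J = 4.44e-03 A/cm^2

4.44e-03


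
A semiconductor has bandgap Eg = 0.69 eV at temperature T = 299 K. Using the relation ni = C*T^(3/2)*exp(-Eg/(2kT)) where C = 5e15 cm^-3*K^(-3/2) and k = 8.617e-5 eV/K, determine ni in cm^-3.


Step 1: Compute kT = 8.617e-5 * 299 = 0.02576483 eV
Step 2: Exponent = -Eg/(2kT) = -0.69/(2*0.02576483) = -13.39035
Step 3: T^(3/2) = 299^1.5 = 5170.19
Step 4: ni = 5e15 * 5170.19 * exp(-13.39035) = 3.95e+13 cm^-3

3.95e+13


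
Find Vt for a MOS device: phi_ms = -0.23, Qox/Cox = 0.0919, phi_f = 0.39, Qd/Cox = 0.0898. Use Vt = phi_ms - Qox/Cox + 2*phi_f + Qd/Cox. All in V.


Step 1: Vt = phi_ms - Qox/Cox + 2*phi_f + Qd/Cox
Step 2: Vt = -0.23 - 0.0919 + 2*0.39 + 0.0898
Step 3: Vt = -0.23 - 0.0919 + 0.78 + 0.0898
Step 4: Vt = 0.5479 V

0.5479


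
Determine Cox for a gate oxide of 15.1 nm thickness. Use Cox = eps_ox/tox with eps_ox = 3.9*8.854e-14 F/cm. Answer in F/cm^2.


Step 1: eps_ox = 3.9 * 8.854e-14 = 3.45306e-13 F/cm
Step 2: tox in cm = 15.1 nm * 1e-7 = 1.5100e-06 cm
Step 3: Cox = 3.45306e-13 / 1.5100e-06 = 2.29e-07 F/cm^2

2.29e-07


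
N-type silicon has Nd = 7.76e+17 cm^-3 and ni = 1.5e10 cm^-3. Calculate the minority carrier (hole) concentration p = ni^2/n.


Step 1: Since Nd >> ni, n ≈ Nd = 7.76e+17 cm^-3
Step 2: p = ni^2 / n = (1.5e10)^2 / 7.76e+17
Step 3: p = 2.25e20 / 7.76e+17 = 2.90e+02 cm^-3

2.90e+02


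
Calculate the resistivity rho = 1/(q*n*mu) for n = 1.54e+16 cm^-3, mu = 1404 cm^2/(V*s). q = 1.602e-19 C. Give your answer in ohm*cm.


Step 1: sigma = q * n * mu = 1.602e-19 * 1.54e+16 * 1404 = 3.46378e+00 S/cm
Step 2: rho = 1 / sigma = 1 / 3.46378e+00 = 0.2887 ohm*cm

0.2887


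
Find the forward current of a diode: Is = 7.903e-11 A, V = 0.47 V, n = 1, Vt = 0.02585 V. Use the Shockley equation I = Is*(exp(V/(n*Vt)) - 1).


Step 1: V/(n*Vt) = 0.47/(1*0.02585) = 18.1818
Step 2: exp(18.1818) = 7.8751e+07
Step 3: I = 7.903e-11 * (7.8751e+07 - 1) = 6.22e-03 A

6.22e-03


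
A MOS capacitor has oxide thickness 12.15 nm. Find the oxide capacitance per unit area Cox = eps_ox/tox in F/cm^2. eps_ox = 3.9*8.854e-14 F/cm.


Step 1: eps_ox = 3.9 * 8.854e-14 = 3.45306e-13 F/cm
Step 2: tox in cm = 12.15 nm * 1e-7 = 1.2150e-06 cm
Step 3: Cox = 3.45306e-13 / 1.2150e-06 = 2.84e-07 F/cm^2

2.84e-07


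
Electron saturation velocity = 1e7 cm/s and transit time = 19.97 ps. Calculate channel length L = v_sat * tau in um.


Step 1: tau in seconds = 19.97 ps * 1e-12 = 1.9970e-11 s
Step 2: L = v_sat * tau = 1e7 * 1.9970e-11 = 1.9970e-04 cm
Step 3: L in um = 1.9970e-04 * 1e4 = 1.997 um

1.997


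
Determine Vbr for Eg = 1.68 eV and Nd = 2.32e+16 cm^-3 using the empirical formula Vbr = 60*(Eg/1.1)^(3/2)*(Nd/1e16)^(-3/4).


Step 1: Eg/1.1 = 1.68/1.1 = 1.527273
Step 2: (Eg/1.1)^1.5 = 1.527273^1.5 = 1.887448
Step 3: (Nd/1e16)^(-0.75) = (2.32)^(-0.75) = 0.531966
Step 4: Vbr = 60 * 1.887448 * 0.531966 = 60.2 V

60.2


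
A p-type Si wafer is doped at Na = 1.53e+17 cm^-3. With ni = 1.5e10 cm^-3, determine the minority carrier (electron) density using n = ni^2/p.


Step 1: Majority hole concentration p ≈ Na = 1.53e+17 cm^-3
Step 2: n = ni^2 / Na = (1.5e10)^2 / 1.53e+17
Step 3: n = 1.47e+03 cm^-3

1.47e+03


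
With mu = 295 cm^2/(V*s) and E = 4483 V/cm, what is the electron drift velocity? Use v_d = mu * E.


Step 1: v_d = mu * E
Step 2: v_d = 295 * 4483 = 1322485
Step 3: v_d = 1.32e+06 cm/s

1.32e+06


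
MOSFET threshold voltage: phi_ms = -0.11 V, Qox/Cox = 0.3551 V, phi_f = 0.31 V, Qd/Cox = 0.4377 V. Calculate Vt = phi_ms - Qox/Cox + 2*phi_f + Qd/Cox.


Step 1: Vt = phi_ms - Qox/Cox + 2*phi_f + Qd/Cox
Step 2: Vt = -0.11 - 0.3551 + 2*0.31 + 0.4377
Step 3: Vt = -0.11 - 0.3551 + 0.62 + 0.4377
Step 4: Vt = 0.5926 V

0.5926


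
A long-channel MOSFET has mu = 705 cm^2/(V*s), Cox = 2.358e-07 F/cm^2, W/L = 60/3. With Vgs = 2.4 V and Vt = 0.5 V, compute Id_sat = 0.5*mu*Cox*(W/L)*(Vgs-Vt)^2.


Step 1: Overdrive voltage Vov = Vgs - Vt = 2.4 - 0.5 = 1.9 V
Step 2: W/L = 60/3 = 20
Step 3: Id = 0.5 * 705 * 2.358e-07 * 20 * 1.9^2
Step 4: Id = 6.00e-03 A

6.00e-03


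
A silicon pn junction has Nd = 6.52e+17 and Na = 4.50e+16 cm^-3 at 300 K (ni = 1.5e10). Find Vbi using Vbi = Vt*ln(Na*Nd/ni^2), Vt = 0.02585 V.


Step 1: Compute Na*Nd/ni^2 = 4.50e+16 * 6.52e+17 / (1.5e10)^2 = 1.3040e+14
Step 2: ln(1.3040e+14) = 32.5016
Step 3: Vbi = 0.02585 * 32.5016 = 0.84 V

0.84


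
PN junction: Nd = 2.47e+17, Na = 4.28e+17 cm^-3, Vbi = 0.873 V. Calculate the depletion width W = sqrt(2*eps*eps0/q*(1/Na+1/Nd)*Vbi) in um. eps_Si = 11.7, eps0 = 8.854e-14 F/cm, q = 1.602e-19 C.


Step 1: 1/Na + 1/Nd = 1/4.28e+17 + 1/2.47e+17 = 6.38503e-18
Step 2: 2*eps*eps0/q = 2*11.7*8.854e-14/1.602e-19 = 1.293281e+07
Step 3: W^2 = 1.293281e+07 * 6.38503e-18 * 0.873 = 7.20892e-11
Step 4: W = sqrt(7.20892e-11) = 8.491e-06 cm = 0.08491 um

0.08491


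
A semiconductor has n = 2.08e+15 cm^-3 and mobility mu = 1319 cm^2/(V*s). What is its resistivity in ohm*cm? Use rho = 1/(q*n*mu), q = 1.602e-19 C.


Step 1: sigma = q * n * mu = 1.602e-19 * 2.08e+15 * 1319 = 4.39512e-01 S/cm
Step 2: rho = 1 / sigma = 1 / 4.39512e-01 = 2.275 ohm*cm

2.275


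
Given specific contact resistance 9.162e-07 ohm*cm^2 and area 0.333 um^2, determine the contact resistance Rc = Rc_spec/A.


Step 1: Convert area to cm^2: 0.333 um^2 = 3.3300e-09 cm^2
Step 2: Rc = Rc_spec / A = 9.162e-07 / 3.3300e-09
Step 3: Rc = 2.75e+02 ohms

2.75e+02


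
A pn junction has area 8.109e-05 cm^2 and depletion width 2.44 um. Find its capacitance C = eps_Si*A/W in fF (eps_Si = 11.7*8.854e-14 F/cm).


Step 1: eps_Si = 11.7 * 8.854e-14 = 1.035918e-12 F/cm
Step 2: W in cm = 2.44 * 1e-4 = 2.44e-04 cm
Step 3: C = 1.035918e-12 * 8.109e-05 / 2.44e-04 = 3.442729e-13 F
Step 4: C = 344.27 fF

344.27


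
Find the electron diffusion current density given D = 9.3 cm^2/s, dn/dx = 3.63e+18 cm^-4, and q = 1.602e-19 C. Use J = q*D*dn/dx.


Step 1: J = q * D * (dn/dx)
Step 2: J = 1.602e-19 * 9.3 * 3.63e+18
Step 3: J = 5.41e+00 A/cm^2

5.41e+00


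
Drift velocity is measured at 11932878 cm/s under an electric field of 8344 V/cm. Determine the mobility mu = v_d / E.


Step 1: mu = v_d / E
Step 2: mu = 11932878 / 8344
Step 3: mu = 1430.11 cm^2/(V*s)

1430.11


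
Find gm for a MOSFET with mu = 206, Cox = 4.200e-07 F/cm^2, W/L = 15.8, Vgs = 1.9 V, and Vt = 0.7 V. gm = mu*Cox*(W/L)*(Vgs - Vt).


Step 1: Vov = Vgs - Vt = 1.9 - 0.7 = 1.2 V
Step 2: gm = mu * Cox * (W/L) * Vov
Step 3: gm = 206 * 4.200e-07 * 15.8 * 1.2 = 1.64e-03 S

1.64e-03


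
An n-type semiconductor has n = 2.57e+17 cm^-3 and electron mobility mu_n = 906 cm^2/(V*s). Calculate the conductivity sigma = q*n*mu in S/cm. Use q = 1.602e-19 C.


Step 1: sigma = q * n * mu
Step 2: sigma = 1.602e-19 * 2.57e+17 * 906
Step 3: sigma = 3.730e+01 S/cm

3.730e+01


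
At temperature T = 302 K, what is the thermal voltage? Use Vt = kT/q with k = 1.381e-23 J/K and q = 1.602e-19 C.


Step 1: kT = 1.381e-23 * 302 = 4.17062e-21 J
Step 2: Vt = kT/q = 4.17062e-21 / 1.602e-19
Step 3: Vt = 0.02603 V

0.02603


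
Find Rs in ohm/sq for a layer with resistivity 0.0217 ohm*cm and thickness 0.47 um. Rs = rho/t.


Step 1: Convert thickness to cm: t = 0.47 um = 4.7000e-05 cm
Step 2: Rs = rho / t = 0.0217 / 4.7000e-05
Step 3: Rs = 461.7 ohm/sq

461.7


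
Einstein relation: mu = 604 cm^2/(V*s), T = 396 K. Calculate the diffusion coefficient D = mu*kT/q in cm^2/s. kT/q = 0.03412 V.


Step 1: D = mu * (kT/q)
Step 2: D = 604 * 0.03412
Step 3: D = 20.61 cm^2/s

20.61


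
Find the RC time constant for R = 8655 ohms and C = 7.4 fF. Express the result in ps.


Step 1: tau = R * C
Step 2: tau = 8655 * 7.4 fF = 8655 * 7.4e-15 F
Step 3: tau = 6.4047e-11 s = 64.047 ps

64.047


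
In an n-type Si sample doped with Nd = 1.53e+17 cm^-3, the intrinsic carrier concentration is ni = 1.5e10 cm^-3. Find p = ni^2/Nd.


Step 1: Since Nd >> ni, n ≈ Nd = 1.53e+17 cm^-3
Step 2: p = ni^2 / n = (1.5e10)^2 / 1.53e+17
Step 3: p = 2.25e20 / 1.53e+17 = 1.47e+03 cm^-3

1.47e+03


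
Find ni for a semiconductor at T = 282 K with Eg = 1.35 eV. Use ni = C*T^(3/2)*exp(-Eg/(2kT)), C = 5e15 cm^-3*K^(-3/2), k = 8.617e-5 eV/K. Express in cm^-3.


Step 1: Compute kT = 8.617e-5 * 282 = 0.02429994 eV
Step 2: Exponent = -Eg/(2kT) = -1.35/(2*0.02429994) = -27.77785
Step 3: T^(3/2) = 282^1.5 = 4735.59
Step 4: ni = 5e15 * 4735.59 * exp(-27.77785) = 2.04e+07 cm^-3

2.04e+07


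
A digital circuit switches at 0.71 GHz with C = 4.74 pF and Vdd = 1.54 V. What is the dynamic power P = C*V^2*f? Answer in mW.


Step 1: V^2 = 1.54^2 = 2.3716 V^2
Step 2: P = C*V^2*f = 4.74e-12 F * 2.3716 * 0.71e9 Hz
Step 3: P = 7.98138264e-03 W
Step 4: P = 7.981 mW

7.981


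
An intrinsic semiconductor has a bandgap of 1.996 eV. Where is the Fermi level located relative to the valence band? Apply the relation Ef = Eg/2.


Step 1: For an intrinsic semiconductor, the Fermi level sits at midgap.
Step 2: Ef = Eg / 2 = 1.996 / 2 = 0.998 eV

0.998


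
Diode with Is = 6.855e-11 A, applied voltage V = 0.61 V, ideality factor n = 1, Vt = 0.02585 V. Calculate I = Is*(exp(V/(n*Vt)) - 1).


Step 1: V/(n*Vt) = 0.61/(1*0.02585) = 23.5977
Step 2: exp(23.5977) = 1.7715e+10
Step 3: I = 6.855e-11 * (1.7715e+10 - 1) = 1.21e+00 A

1.21e+00


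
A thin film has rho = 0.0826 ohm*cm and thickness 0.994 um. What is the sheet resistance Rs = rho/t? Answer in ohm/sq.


Step 1: Convert thickness to cm: t = 0.994 um = 9.9400e-05 cm
Step 2: Rs = rho / t = 0.0826 / 9.9400e-05
Step 3: Rs = 831.0 ohm/sq

831.0


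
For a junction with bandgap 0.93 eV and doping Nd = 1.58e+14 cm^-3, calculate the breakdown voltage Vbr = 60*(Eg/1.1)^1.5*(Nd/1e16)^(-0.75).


Step 1: Eg/1.1 = 0.93/1.1 = 0.845455
Step 2: (Eg/1.1)^1.5 = 0.845455^1.5 = 0.777384
Step 3: (Nd/1e16)^(-0.75) = (0.0158)^(-0.75) = 22.439190
Step 4: Vbr = 60 * 0.777384 * 22.439190 = 1046.6 V

1046.6


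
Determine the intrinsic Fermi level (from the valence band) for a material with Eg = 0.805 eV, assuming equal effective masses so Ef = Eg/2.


Step 1: For an intrinsic semiconductor, the Fermi level sits at midgap.
Step 2: Ef = Eg / 2 = 0.805 / 2 = 0.4025 eV

0.4025


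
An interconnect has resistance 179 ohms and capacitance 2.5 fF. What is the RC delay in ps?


Step 1: tau = R * C
Step 2: tau = 179 * 2.5 fF = 179 * 2.5e-15 F
Step 3: tau = 4.475e-13 s = 0.4475 ps

0.4475


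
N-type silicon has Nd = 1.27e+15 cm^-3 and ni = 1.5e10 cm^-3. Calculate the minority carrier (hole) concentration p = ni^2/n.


Step 1: Since Nd >> ni, n ≈ Nd = 1.27e+15 cm^-3
Step 2: p = ni^2 / n = (1.5e10)^2 / 1.27e+15
Step 3: p = 2.25e20 / 1.27e+15 = 1.77e+05 cm^-3

1.77e+05


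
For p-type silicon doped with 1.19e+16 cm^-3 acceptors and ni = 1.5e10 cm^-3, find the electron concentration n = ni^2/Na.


Step 1: Majority hole concentration p ≈ Na = 1.19e+16 cm^-3
Step 2: n = ni^2 / Na = (1.5e10)^2 / 1.19e+16
Step 3: n = 1.89e+04 cm^-3

1.89e+04


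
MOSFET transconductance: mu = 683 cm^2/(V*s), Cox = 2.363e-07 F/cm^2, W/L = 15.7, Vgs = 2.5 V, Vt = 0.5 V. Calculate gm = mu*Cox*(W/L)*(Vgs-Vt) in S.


Step 1: Vov = Vgs - Vt = 2.5 - 0.5 = 2.0 V
Step 2: gm = mu * Cox * (W/L) * Vov
Step 3: gm = 683 * 2.363e-07 * 15.7 * 2.0 = 5.07e-03 S

5.07e-03


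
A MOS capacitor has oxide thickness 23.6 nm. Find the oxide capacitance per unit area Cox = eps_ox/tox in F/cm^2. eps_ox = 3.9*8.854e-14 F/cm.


Step 1: eps_ox = 3.9 * 8.854e-14 = 3.45306e-13 F/cm
Step 2: tox in cm = 23.6 nm * 1e-7 = 2.3600e-06 cm
Step 3: Cox = 3.45306e-13 / 2.3600e-06 = 1.46e-07 F/cm^2

1.46e-07


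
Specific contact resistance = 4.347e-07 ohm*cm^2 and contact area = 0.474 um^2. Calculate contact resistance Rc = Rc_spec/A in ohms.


Step 1: Convert area to cm^2: 0.474 um^2 = 4.7400e-09 cm^2
Step 2: Rc = Rc_spec / A = 4.347e-07 / 4.7400e-09
Step 3: Rc = 9.17e+01 ohms

9.17e+01


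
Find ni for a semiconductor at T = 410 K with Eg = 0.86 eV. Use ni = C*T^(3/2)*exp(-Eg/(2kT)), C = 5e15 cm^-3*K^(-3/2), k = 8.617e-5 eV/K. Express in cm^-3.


Step 1: Compute kT = 8.617e-5 * 410 = 0.0353297 eV
Step 2: Exponent = -Eg/(2kT) = -0.86/(2*0.0353297) = -12.17106
Step 3: T^(3/2) = 410^1.5 = 8301.87
Step 4: ni = 5e15 * 8301.87 * exp(-12.17106) = 2.15e+14 cm^-3

2.15e+14


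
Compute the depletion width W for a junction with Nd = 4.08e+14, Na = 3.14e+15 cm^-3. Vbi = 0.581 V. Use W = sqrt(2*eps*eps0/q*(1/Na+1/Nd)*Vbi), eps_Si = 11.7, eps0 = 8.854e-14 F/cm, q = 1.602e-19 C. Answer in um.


Step 1: 1/Na + 1/Nd = 1/3.14e+15 + 1/4.08e+14 = 2.76945e-15
Step 2: 2*eps*eps0/q = 2*11.7*8.854e-14/1.602e-19 = 1.293281e+07
Step 3: W^2 = 1.293281e+07 * 2.76945e-15 * 0.581 = 2.08095e-08
Step 4: W = sqrt(2.08095e-08) = 1.443e-04 cm = 1.443 um

1.443


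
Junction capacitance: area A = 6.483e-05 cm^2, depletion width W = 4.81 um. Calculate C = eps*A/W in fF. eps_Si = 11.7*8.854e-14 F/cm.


Step 1: eps_Si = 11.7 * 8.854e-14 = 1.035918e-12 F/cm
Step 2: W in cm = 4.81 * 1e-4 = 4.81e-04 cm
Step 3: C = 1.035918e-12 * 6.483e-05 / 4.81e-04 = 1.396228e-13 F
Step 4: C = 139.62 fF

139.62


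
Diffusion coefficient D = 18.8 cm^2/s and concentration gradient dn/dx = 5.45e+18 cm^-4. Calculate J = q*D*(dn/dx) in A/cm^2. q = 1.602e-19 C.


Step 1: J = q * D * (dn/dx)
Step 2: J = 1.602e-19 * 18.8 * 5.45e+18
Step 3: J = 1.64e+01 A/cm^2

1.64e+01


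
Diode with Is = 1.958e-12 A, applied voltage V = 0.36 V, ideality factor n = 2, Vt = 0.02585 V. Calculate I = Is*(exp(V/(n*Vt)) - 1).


Step 1: V/(n*Vt) = 0.36/(2*0.02585) = 6.9632
Step 2: exp(6.9632) = 1.0570e+03
Step 3: I = 1.958e-12 * (1.0570e+03 - 1) = 2.07e-09 A

2.07e-09


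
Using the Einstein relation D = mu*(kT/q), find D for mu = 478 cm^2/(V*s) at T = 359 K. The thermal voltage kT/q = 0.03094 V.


Step 1: D = mu * (kT/q)
Step 2: D = 478 * 0.03094
Step 3: D = 14.79 cm^2/s

14.79


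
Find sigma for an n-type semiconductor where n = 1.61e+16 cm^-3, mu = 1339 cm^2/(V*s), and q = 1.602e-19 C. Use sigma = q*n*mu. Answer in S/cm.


Step 1: sigma = q * n * mu
Step 2: sigma = 1.602e-19 * 1.61e+16 * 1339
Step 3: sigma = 3.454e+00 S/cm

3.454e+00


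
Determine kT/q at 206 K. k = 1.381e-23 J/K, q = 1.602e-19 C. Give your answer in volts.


Step 1: kT = 1.381e-23 * 206 = 2.84486e-21 J
Step 2: Vt = kT/q = 2.84486e-21 / 1.602e-19
Step 3: Vt = 0.01776 V

0.01776


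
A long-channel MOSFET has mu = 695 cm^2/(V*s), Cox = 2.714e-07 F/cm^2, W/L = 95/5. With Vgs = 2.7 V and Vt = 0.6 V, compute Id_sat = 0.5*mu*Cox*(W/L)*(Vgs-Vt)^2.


Step 1: Overdrive voltage Vov = Vgs - Vt = 2.7 - 0.6 = 2.1 V
Step 2: W/L = 95/5 = 19
Step 3: Id = 0.5 * 695 * 2.714e-07 * 19 * 2.1^2
Step 4: Id = 7.90e-03 A

7.90e-03


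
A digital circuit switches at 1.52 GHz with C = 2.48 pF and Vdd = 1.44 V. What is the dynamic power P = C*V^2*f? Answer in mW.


Step 1: V^2 = 1.44^2 = 2.0736 V^2
Step 2: P = C*V^2*f = 2.48e-12 F * 2.0736 * 1.52e9 Hz
Step 3: P = 7.81664256e-03 W
Step 4: P = 7.817 mW

7.817


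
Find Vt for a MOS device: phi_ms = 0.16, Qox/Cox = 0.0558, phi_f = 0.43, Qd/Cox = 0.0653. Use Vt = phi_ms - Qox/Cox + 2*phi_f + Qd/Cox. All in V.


Step 1: Vt = phi_ms - Qox/Cox + 2*phi_f + Qd/Cox
Step 2: Vt = 0.16 - 0.0558 + 2*0.43 + 0.0653
Step 3: Vt = 0.16 - 0.0558 + 0.86 + 0.0653
Step 4: Vt = 1.0295 V

1.0295


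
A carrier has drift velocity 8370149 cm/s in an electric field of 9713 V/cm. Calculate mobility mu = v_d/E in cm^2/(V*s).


Step 1: mu = v_d / E
Step 2: mu = 8370149 / 9713
Step 3: mu = 861.75 cm^2/(V*s)

861.75


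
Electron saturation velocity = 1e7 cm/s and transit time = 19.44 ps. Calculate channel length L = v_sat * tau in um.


Step 1: tau in seconds = 19.44 ps * 1e-12 = 1.9440e-11 s
Step 2: L = v_sat * tau = 1e7 * 1.9440e-11 = 1.9440e-04 cm
Step 3: L in um = 1.9440e-04 * 1e4 = 1.944 um

1.944


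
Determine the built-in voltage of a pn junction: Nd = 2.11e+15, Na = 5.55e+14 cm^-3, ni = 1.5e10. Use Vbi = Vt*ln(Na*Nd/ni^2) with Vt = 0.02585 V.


Step 1: Compute Na*Nd/ni^2 = 5.55e+14 * 2.11e+15 / (1.5e10)^2 = 5.2047e+09
Step 2: ln(5.2047e+09) = 22.3728
Step 3: Vbi = 0.02585 * 22.3728 = 0.578 V

0.578


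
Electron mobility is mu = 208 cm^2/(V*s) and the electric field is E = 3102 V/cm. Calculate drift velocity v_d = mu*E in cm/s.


Step 1: v_d = mu * E
Step 2: v_d = 208 * 3102 = 645216
Step 3: v_d = 6.45e+05 cm/s

6.45e+05


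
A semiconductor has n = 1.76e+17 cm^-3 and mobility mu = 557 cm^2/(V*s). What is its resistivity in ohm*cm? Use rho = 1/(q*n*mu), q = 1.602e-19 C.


Step 1: sigma = q * n * mu = 1.602e-19 * 1.76e+17 * 557 = 1.57047e+01 S/cm
Step 2: rho = 1 / sigma = 1 / 1.57047e+01 = 0.06368 ohm*cm

0.06368


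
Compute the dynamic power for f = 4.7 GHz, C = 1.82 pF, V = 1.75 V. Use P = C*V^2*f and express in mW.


Step 1: V^2 = 1.75^2 = 3.0625 V^2
Step 2: P = C*V^2*f = 1.82e-12 F * 3.0625 * 4.7e9 Hz
Step 3: P = 2.6196625e-02 W
Step 4: P = 26.197 mW

26.197


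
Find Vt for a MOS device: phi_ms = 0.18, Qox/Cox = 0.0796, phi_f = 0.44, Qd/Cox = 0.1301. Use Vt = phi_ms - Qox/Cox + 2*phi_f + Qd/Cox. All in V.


Step 1: Vt = phi_ms - Qox/Cox + 2*phi_f + Qd/Cox
Step 2: Vt = 0.18 - 0.0796 + 2*0.44 + 0.1301
Step 3: Vt = 0.18 - 0.0796 + 0.88 + 0.1301
Step 4: Vt = 1.1105 V

1.1105


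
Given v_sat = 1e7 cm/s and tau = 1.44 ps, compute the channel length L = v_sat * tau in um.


Step 1: tau in seconds = 1.44 ps * 1e-12 = 1.4400e-12 s
Step 2: L = v_sat * tau = 1e7 * 1.4400e-12 = 1.4400e-05 cm
Step 3: L in um = 1.4400e-05 * 1e4 = 0.144 um

0.144


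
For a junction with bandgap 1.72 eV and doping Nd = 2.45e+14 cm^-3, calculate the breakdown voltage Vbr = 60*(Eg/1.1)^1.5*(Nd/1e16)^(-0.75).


Step 1: Eg/1.1 = 1.72/1.1 = 1.563636
Step 2: (Eg/1.1)^1.5 = 1.563636^1.5 = 1.955255
Step 3: (Nd/1e16)^(-0.75) = (0.0245)^(-0.75) = 16.148249
Step 4: Vbr = 60 * 1.955255 * 16.148249 = 1894.4 V

1894.4


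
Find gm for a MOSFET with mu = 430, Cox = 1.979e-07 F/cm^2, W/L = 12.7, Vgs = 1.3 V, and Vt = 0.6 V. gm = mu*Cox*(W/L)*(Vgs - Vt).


Step 1: Vov = Vgs - Vt = 1.3 - 0.6 = 0.7 V
Step 2: gm = mu * Cox * (W/L) * Vov
Step 3: gm = 430 * 1.979e-07 * 12.7 * 0.7 = 7.57e-04 S

7.57e-04


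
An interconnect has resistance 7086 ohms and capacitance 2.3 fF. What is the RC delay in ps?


Step 1: tau = R * C
Step 2: tau = 7086 * 2.3 fF = 7086 * 2.3e-15 F
Step 3: tau = 1.62978e-11 s = 16.2978 ps

16.2978


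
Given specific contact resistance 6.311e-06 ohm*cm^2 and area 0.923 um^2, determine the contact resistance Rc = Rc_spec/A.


Step 1: Convert area to cm^2: 0.923 um^2 = 9.2300e-09 cm^2
Step 2: Rc = Rc_spec / A = 6.311e-06 / 9.2300e-09
Step 3: Rc = 6.84e+02 ohms

6.84e+02


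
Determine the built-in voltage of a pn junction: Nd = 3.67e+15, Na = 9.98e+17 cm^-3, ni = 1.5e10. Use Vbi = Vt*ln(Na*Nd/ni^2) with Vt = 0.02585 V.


Step 1: Compute Na*Nd/ni^2 = 9.98e+17 * 3.67e+15 / (1.5e10)^2 = 1.6278e+13
Step 2: ln(1.6278e+13) = 30.4208
Step 3: Vbi = 0.02585 * 30.4208 = 0.786 V

0.786


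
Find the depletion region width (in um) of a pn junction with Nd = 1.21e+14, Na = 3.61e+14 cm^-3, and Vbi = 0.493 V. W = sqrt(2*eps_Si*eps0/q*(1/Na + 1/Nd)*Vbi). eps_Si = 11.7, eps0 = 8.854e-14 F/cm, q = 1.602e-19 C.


Step 1: 1/Na + 1/Nd = 1/3.61e+14 + 1/1.21e+14 = 1.10345e-14
Step 2: 2*eps*eps0/q = 2*11.7*8.854e-14/1.602e-19 = 1.293281e+07
Step 3: W^2 = 1.293281e+07 * 1.10345e-14 * 0.493 = 7.03546e-08
Step 4: W = sqrt(7.03546e-08) = 2.652e-04 cm = 2.652 um

2.652


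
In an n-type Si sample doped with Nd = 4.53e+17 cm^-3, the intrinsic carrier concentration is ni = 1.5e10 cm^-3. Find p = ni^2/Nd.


Step 1: Since Nd >> ni, n ≈ Nd = 4.53e+17 cm^-3
Step 2: p = ni^2 / n = (1.5e10)^2 / 4.53e+17
Step 3: p = 2.25e20 / 4.53e+17 = 4.97e+02 cm^-3

4.97e+02


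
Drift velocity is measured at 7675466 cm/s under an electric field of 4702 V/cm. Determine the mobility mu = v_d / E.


Step 1: mu = v_d / E
Step 2: mu = 7675466 / 4702
Step 3: mu = 1632.38 cm^2/(V*s)

1632.38


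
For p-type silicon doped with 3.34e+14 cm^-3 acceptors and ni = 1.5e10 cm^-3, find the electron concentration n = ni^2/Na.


Step 1: Majority hole concentration p ≈ Na = 3.34e+14 cm^-3
Step 2: n = ni^2 / Na = (1.5e10)^2 / 3.34e+14
Step 3: n = 6.74e+05 cm^-3

6.74e+05


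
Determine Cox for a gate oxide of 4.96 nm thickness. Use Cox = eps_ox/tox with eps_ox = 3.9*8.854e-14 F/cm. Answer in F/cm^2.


Step 1: eps_ox = 3.9 * 8.854e-14 = 3.45306e-13 F/cm
Step 2: tox in cm = 4.96 nm * 1e-7 = 4.9600e-07 cm
Step 3: Cox = 3.45306e-13 / 4.9600e-07 = 6.96e-07 F/cm^2

6.96e-07


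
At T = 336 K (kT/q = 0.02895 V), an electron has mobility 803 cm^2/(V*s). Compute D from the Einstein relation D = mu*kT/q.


Step 1: D = mu * (kT/q)
Step 2: D = 803 * 0.02895
Step 3: D = 23.25 cm^2/s

23.25


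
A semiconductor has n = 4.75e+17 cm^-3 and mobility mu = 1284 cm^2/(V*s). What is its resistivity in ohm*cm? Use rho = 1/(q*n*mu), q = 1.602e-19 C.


Step 1: sigma = q * n * mu = 1.602e-19 * 4.75e+17 * 1284 = 9.77060e+01 S/cm
Step 2: rho = 1 / sigma = 1 / 9.77060e+01 = 0.01023 ohm*cm

0.01023


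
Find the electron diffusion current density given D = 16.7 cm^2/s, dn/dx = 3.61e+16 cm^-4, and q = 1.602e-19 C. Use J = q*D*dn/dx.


Step 1: J = q * D * (dn/dx)
Step 2: J = 1.602e-19 * 16.7 * 3.61e+16
Step 3: J = 9.66e-02 A/cm^2

9.66e-02


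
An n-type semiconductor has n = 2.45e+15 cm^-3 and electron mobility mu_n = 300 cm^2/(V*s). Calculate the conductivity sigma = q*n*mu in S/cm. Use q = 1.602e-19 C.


Step 1: sigma = q * n * mu
Step 2: sigma = 1.602e-19 * 2.45e+15 * 300
Step 3: sigma = 1.177e-01 S/cm

1.177e-01


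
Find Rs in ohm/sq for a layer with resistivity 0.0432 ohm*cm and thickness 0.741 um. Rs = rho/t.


Step 1: Convert thickness to cm: t = 0.741 um = 7.4100e-05 cm
Step 2: Rs = rho / t = 0.0432 / 7.4100e-05
Step 3: Rs = 583.0 ohm/sq

583.0


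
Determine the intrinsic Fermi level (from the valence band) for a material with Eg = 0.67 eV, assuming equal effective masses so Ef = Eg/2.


Step 1: For an intrinsic semiconductor, the Fermi level sits at midgap.
Step 2: Ef = Eg / 2 = 0.67 / 2 = 0.335 eV

0.335


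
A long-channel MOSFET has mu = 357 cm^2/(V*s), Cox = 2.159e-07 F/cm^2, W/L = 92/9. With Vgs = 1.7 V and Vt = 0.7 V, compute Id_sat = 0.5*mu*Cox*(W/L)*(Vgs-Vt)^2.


Step 1: Overdrive voltage Vov = Vgs - Vt = 1.7 - 0.7 = 1.0 V
Step 2: W/L = 92/9 = 10.2222
Step 3: Id = 0.5 * 357 * 2.159e-07 * 10.2222 * 1.0^2
Step 4: Id = 3.94e-04 A

3.94e-04


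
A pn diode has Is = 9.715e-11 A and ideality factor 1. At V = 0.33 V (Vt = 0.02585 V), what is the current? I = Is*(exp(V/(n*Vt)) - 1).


Step 1: V/(n*Vt) = 0.33/(1*0.02585) = 12.7660
Step 2: exp(12.7660) = 3.5011e+05
Step 3: I = 9.715e-11 * (3.5011e+05 - 1) = 3.40e-05 A

3.40e-05


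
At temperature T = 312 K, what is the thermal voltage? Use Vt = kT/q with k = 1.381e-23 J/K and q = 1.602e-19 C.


Step 1: kT = 1.381e-23 * 312 = 4.30872e-21 J
Step 2: Vt = kT/q = 4.30872e-21 / 1.602e-19
Step 3: Vt = 0.0269 V

0.0269


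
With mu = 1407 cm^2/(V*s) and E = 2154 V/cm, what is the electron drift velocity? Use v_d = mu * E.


Step 1: v_d = mu * E
Step 2: v_d = 1407 * 2154 = 3030678
Step 3: v_d = 3.03e+06 cm/s

3.03e+06


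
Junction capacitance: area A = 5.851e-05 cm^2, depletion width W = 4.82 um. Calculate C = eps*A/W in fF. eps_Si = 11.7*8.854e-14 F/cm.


Step 1: eps_Si = 11.7 * 8.854e-14 = 1.035918e-12 F/cm
Step 2: W in cm = 4.82 * 1e-4 = 4.82e-04 cm
Step 3: C = 1.035918e-12 * 5.851e-05 / 4.82e-04 = 1.257501e-13 F
Step 4: C = 125.75 fF

125.75


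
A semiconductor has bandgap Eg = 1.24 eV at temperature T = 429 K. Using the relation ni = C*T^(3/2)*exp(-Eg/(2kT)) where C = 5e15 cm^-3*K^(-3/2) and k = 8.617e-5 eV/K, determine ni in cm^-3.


Step 1: Compute kT = 8.617e-5 * 429 = 0.03696693 eV
Step 2: Exponent = -Eg/(2kT) = -1.24/(2*0.03696693) = -16.77175
Step 3: T^(3/2) = 429^1.5 = 8885.58
Step 4: ni = 5e15 * 8885.58 * exp(-16.77175) = 2.31e+12 cm^-3

2.31e+12


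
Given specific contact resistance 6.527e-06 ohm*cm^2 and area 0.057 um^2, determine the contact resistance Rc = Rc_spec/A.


Step 1: Convert area to cm^2: 0.057 um^2 = 5.7000e-10 cm^2
Step 2: Rc = Rc_spec / A = 6.527e-06 / 5.7000e-10
Step 3: Rc = 1.15e+04 ohms

1.15e+04


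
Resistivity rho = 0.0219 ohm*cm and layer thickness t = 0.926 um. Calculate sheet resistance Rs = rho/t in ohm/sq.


Step 1: Convert thickness to cm: t = 0.926 um = 9.2600e-05 cm
Step 2: Rs = rho / t = 0.0219 / 9.2600e-05
Step 3: Rs = 236.5 ohm/sq

236.5


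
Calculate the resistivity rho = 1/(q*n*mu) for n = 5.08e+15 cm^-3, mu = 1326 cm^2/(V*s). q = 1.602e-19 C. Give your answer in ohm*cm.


Step 1: sigma = q * n * mu = 1.602e-19 * 5.08e+15 * 1326 = 1.07912e+00 S/cm
Step 2: rho = 1 / sigma = 1 / 1.07912e+00 = 0.9267 ohm*cm

0.9267


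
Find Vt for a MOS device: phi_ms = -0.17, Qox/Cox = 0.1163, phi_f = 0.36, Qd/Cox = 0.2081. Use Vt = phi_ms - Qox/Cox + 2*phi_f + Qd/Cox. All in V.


Step 1: Vt = phi_ms - Qox/Cox + 2*phi_f + Qd/Cox
Step 2: Vt = -0.17 - 0.1163 + 2*0.36 + 0.2081
Step 3: Vt = -0.17 - 0.1163 + 0.72 + 0.2081
Step 4: Vt = 0.6418 V

0.6418


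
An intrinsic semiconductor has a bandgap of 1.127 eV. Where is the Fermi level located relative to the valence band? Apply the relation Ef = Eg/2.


Step 1: For an intrinsic semiconductor, the Fermi level sits at midgap.
Step 2: Ef = Eg / 2 = 1.127 / 2 = 0.5635 eV

0.5635


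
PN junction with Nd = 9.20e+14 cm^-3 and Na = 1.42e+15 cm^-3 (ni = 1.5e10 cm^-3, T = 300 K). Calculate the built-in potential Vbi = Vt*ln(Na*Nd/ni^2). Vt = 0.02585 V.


Step 1: Compute Na*Nd/ni^2 = 1.42e+15 * 9.20e+14 / (1.5e10)^2 = 5.8062e+09
Step 2: ln(5.8062e+09) = 22.4822
Step 3: Vbi = 0.02585 * 22.4822 = 0.581 V

0.581


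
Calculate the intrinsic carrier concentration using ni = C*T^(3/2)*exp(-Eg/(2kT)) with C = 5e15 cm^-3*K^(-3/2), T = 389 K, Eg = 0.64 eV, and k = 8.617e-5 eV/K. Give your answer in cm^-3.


Step 1: Compute kT = 8.617e-5 * 389 = 0.03352013 eV
Step 2: Exponent = -Eg/(2kT) = -0.64/(2*0.03352013) = -9.54650
Step 3: T^(3/2) = 389^1.5 = 7672.28
Step 4: ni = 5e15 * 7672.28 * exp(-9.54650) = 2.74e+15 cm^-3

2.74e+15


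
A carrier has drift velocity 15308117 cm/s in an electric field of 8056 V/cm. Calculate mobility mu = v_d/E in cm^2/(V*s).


Step 1: mu = v_d / E
Step 2: mu = 15308117 / 8056
Step 3: mu = 1900.21 cm^2/(V*s)

1900.21


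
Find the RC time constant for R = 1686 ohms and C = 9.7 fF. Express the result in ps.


Step 1: tau = R * C
Step 2: tau = 1686 * 9.7 fF = 1686 * 9.7e-15 F
Step 3: tau = 1.63542e-11 s = 16.3542 ps

16.3542


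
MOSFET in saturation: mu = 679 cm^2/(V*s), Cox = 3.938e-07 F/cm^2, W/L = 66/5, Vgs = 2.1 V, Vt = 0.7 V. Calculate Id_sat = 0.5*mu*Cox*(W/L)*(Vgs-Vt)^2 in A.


Step 1: Overdrive voltage Vov = Vgs - Vt = 2.1 - 0.7 = 1.4 V
Step 2: W/L = 66/5 = 13.2
Step 3: Id = 0.5 * 679 * 3.938e-07 * 13.2 * 1.4^2
Step 4: Id = 3.46e-03 A

3.46e-03


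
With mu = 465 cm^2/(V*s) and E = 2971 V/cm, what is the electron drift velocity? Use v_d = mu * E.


Step 1: v_d = mu * E
Step 2: v_d = 465 * 2971 = 1381515
Step 3: v_d = 1.38e+06 cm/s

1.38e+06


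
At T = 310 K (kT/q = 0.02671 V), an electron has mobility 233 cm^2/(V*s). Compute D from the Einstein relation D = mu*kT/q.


Step 1: D = mu * (kT/q)
Step 2: D = 233 * 0.02671
Step 3: D = 6.22 cm^2/s

6.22


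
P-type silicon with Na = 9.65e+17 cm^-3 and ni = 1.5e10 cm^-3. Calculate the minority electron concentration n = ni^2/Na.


Step 1: Majority hole concentration p ≈ Na = 9.65e+17 cm^-3
Step 2: n = ni^2 / Na = (1.5e10)^2 / 9.65e+17
Step 3: n = 2.33e+02 cm^-3

2.33e+02


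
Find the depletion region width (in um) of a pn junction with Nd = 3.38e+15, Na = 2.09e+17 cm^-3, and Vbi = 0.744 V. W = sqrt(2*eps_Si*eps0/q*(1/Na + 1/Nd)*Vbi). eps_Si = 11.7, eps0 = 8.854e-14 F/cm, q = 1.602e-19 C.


Step 1: 1/Na + 1/Nd = 1/2.09e+17 + 1/3.38e+15 = 3.00643e-16
Step 2: 2*eps*eps0/q = 2*11.7*8.854e-14/1.602e-19 = 1.293281e+07
Step 3: W^2 = 1.293281e+07 * 3.00643e-16 * 0.744 = 2.89279e-09
Step 4: W = sqrt(2.89279e-09) = 5.378e-05 cm = 0.5378 um

0.5378


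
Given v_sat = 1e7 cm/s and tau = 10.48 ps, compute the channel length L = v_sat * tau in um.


Step 1: tau in seconds = 10.48 ps * 1e-12 = 1.0480e-11 s
Step 2: L = v_sat * tau = 1e7 * 1.0480e-11 = 1.0480e-04 cm
Step 3: L in um = 1.0480e-04 * 1e4 = 1.048 um

1.048


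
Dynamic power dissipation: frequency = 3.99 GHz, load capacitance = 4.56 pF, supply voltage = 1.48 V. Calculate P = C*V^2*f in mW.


Step 1: V^2 = 1.48^2 = 2.1904 V^2
Step 2: P = C*V^2*f = 4.56e-12 F * 2.1904 * 3.99e9 Hz
Step 3: P = 3.985301376e-02 W
Step 4: P = 39.853 mW

39.853


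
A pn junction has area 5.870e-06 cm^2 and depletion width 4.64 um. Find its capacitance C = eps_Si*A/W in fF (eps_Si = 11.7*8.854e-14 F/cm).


Step 1: eps_Si = 11.7 * 8.854e-14 = 1.035918e-12 F/cm
Step 2: W in cm = 4.64 * 1e-4 = 4.64e-04 cm
Step 3: C = 1.035918e-12 * 5.870e-06 / 4.64e-04 = 1.310526e-14 F
Step 4: C = 13.11 fF

13.11


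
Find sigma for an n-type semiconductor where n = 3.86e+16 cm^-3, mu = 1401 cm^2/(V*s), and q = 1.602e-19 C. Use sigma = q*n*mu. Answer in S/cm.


Step 1: sigma = q * n * mu
Step 2: sigma = 1.602e-19 * 3.86e+16 * 1401
Step 3: sigma = 8.663e+00 S/cm

8.663e+00


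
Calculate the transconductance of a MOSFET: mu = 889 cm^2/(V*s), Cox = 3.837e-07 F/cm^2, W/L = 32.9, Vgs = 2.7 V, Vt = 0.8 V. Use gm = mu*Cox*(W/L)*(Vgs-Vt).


Step 1: Vov = Vgs - Vt = 2.7 - 0.8 = 1.9 V
Step 2: gm = mu * Cox * (W/L) * Vov
Step 3: gm = 889 * 3.837e-07 * 32.9 * 1.9 = 2.13e-02 S

2.13e-02


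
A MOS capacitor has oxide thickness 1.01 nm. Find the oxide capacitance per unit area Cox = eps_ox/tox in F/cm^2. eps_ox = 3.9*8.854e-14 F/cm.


Step 1: eps_ox = 3.9 * 8.854e-14 = 3.45306e-13 F/cm
Step 2: tox in cm = 1.01 nm * 1e-7 = 1.0100e-07 cm
Step 3: Cox = 3.45306e-13 / 1.0100e-07 = 3.42e-06 F/cm^2

3.42e-06


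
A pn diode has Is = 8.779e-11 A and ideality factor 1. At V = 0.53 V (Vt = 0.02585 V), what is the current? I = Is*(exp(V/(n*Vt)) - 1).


Step 1: V/(n*Vt) = 0.53/(1*0.02585) = 20.5029
Step 2: exp(20.5029) = 8.0223e+08
Step 3: I = 8.779e-11 * (8.0223e+08 - 1) = 7.04e-02 A

7.04e-02


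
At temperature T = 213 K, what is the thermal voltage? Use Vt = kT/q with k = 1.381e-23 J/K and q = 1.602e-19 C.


Step 1: kT = 1.381e-23 * 213 = 2.94153e-21 J
Step 2: Vt = kT/q = 2.94153e-21 / 1.602e-19
Step 3: Vt = 0.01836 V

0.01836
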